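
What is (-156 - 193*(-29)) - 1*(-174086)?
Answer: 179527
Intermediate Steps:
(-156 - 193*(-29)) - 1*(-174086) = (-156 + 5597) + 174086 = 5441 + 174086 = 179527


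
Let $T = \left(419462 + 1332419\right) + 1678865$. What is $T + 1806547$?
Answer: $5237293$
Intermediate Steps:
$T = 3430746$ ($T = 1751881 + 1678865 = 3430746$)
$T + 1806547 = 3430746 + 1806547 = 5237293$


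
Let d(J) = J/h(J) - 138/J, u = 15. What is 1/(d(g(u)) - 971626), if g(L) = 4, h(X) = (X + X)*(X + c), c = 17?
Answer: -21/20404870 ≈ -1.0292e-6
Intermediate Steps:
h(X) = 2*X*(17 + X) (h(X) = (X + X)*(X + 17) = (2*X)*(17 + X) = 2*X*(17 + X))
d(J) = 1/(2*(17 + J)) - 138/J (d(J) = J/((2*J*(17 + J))) - 138/J = J*(1/(2*J*(17 + J))) - 138/J = 1/(2*(17 + J)) - 138/J)
1/(d(g(u)) - 971626) = 1/((1/2)*(-4692 - 275*4)/(4*(17 + 4)) - 971626) = 1/((1/2)*(1/4)*(-4692 - 1100)/21 - 971626) = 1/((1/2)*(1/4)*(1/21)*(-5792) - 971626) = 1/(-724/21 - 971626) = 1/(-20404870/21) = -21/20404870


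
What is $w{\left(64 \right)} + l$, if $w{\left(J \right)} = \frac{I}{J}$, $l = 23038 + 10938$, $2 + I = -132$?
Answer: $\frac{1087165}{32} \approx 33974.0$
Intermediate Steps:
$I = -134$ ($I = -2 - 132 = -134$)
$l = 33976$
$w{\left(J \right)} = - \frac{134}{J}$
$w{\left(64 \right)} + l = - \frac{134}{64} + 33976 = \left(-134\right) \frac{1}{64} + 33976 = - \frac{67}{32} + 33976 = \frac{1087165}{32}$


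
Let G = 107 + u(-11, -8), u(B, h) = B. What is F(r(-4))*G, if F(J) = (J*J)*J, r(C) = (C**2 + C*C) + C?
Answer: 2107392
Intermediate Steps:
r(C) = C + 2*C**2 (r(C) = (C**2 + C**2) + C = 2*C**2 + C = C + 2*C**2)
G = 96 (G = 107 - 11 = 96)
F(J) = J**3 (F(J) = J**2*J = J**3)
F(r(-4))*G = (-4*(1 + 2*(-4)))**3*96 = (-4*(1 - 8))**3*96 = (-4*(-7))**3*96 = 28**3*96 = 21952*96 = 2107392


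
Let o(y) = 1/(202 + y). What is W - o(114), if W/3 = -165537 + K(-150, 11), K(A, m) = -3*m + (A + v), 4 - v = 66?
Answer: -157161337/316 ≈ -4.9735e+5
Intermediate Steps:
v = -62 (v = 4 - 1*66 = 4 - 66 = -62)
K(A, m) = -62 + A - 3*m (K(A, m) = -3*m + (A - 62) = -3*m + (-62 + A) = -62 + A - 3*m)
W = -497346 (W = 3*(-165537 + (-62 - 150 - 3*11)) = 3*(-165537 + (-62 - 150 - 33)) = 3*(-165537 - 245) = 3*(-165782) = -497346)
W - o(114) = -497346 - 1/(202 + 114) = -497346 - 1/316 = -157161337/316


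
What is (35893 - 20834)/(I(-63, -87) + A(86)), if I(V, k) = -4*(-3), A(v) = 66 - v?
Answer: -15059/8 ≈ -1882.4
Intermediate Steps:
I(V, k) = 12
(35893 - 20834)/(I(-63, -87) + A(86)) = (35893 - 20834)/(12 + (66 - 1*86)) = 15059/(12 + (66 - 86)) = 15059/(12 - 20) = 15059/(-8) = 15059*(-⅛) = -15059/8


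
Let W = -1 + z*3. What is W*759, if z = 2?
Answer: 3795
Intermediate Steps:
W = 5 (W = -1 + 2*3 = -1 + 6 = 5)
W*759 = 5*759 = 3795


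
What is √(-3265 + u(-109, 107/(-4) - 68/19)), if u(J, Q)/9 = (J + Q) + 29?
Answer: I*√6148495/38 ≈ 65.253*I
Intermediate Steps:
u(J, Q) = 261 + 9*J + 9*Q (u(J, Q) = 9*((J + Q) + 29) = 9*(29 + J + Q) = 261 + 9*J + 9*Q)
√(-3265 + u(-109, 107/(-4) - 68/19)) = √(-3265 + (261 + 9*(-109) + 9*(107/(-4) - 68/19))) = √(-3265 + (261 - 981 + 9*(107*(-¼) - 68*1/19))) = √(-3265 + (261 - 981 + 9*(-107/4 - 68/19))) = √(-3265 + (261 - 981 + 9*(-2305/76))) = √(-3265 + (261 - 981 - 20745/76)) = √(-3265 - 75465/76) = √(-323605/76) = I*√6148495/38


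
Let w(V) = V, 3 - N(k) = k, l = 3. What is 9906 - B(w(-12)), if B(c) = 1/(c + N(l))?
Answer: 118873/12 ≈ 9906.1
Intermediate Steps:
N(k) = 3 - k
B(c) = 1/c (B(c) = 1/(c + (3 - 1*3)) = 1/(c + (3 - 3)) = 1/(c + 0) = 1/c)
9906 - B(w(-12)) = 9906 - 1/(-12) = 9906 - 1*(-1/12) = 9906 + 1/12 = 118873/12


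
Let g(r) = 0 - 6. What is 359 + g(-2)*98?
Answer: -229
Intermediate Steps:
g(r) = -6
359 + g(-2)*98 = 359 - 6*98 = 359 - 588 = -229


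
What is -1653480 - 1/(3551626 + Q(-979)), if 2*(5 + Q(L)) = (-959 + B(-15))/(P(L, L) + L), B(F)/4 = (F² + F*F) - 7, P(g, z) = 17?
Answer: -11298754631760604/6833317991 ≈ -1.6535e+6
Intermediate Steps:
B(F) = -28 + 8*F² (B(F) = 4*((F² + F*F) - 7) = 4*((F² + F²) - 7) = 4*(2*F² - 7) = 4*(-7 + 2*F²) = -28 + 8*F²)
Q(L) = -5 + 813/(2*(17 + L)) (Q(L) = -5 + ((-959 + (-28 + 8*(-15)²))/(17 + L))/2 = -5 + ((-959 + (-28 + 8*225))/(17 + L))/2 = -5 + ((-959 + (-28 + 1800))/(17 + L))/2 = -5 + ((-959 + 1772)/(17 + L))/2 = -5 + (813/(17 + L))/2 = -5 + 813/(2*(17 + L)))
-1653480 - 1/(3551626 + Q(-979)) = -1653480 - 1/(3551626 + (643 - 10*(-979))/(2*(17 - 979))) = -1653480 - 1/(3551626 + (½)*(643 + 9790)/(-962)) = -1653480 - 1/(3551626 + (½)*(-1/962)*10433) = -1653480 - 1/(3551626 - 10433/1924) = -1653480 - 1/6833317991/1924 = -1653480 - 1*1924/6833317991 = -1653480 - 1924/6833317991 = -11298754631760604/6833317991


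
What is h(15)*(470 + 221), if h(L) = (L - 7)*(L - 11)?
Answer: 22112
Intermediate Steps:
h(L) = (-11 + L)*(-7 + L) (h(L) = (-7 + L)*(-11 + L) = (-11 + L)*(-7 + L))
h(15)*(470 + 221) = (77 + 15**2 - 18*15)*(470 + 221) = (77 + 225 - 270)*691 = 32*691 = 22112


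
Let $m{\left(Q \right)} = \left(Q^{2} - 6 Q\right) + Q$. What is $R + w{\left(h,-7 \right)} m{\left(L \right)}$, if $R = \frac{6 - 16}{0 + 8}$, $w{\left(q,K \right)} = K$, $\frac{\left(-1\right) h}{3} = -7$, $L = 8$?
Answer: $- \frac{677}{4} \approx -169.25$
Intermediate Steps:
$h = 21$ ($h = \left(-3\right) \left(-7\right) = 21$)
$R = - \frac{5}{4}$ ($R = - \frac{10}{8} = \left(-10\right) \frac{1}{8} = - \frac{5}{4} \approx -1.25$)
$m{\left(Q \right)} = Q^{2} - 5 Q$
$R + w{\left(h,-7 \right)} m{\left(L \right)} = - \frac{5}{4} - 7 \cdot 8 \left(-5 + 8\right) = - \frac{5}{4} - 7 \cdot 8 \cdot 3 = - \frac{5}{4} - 168 = - \frac{677}{4}$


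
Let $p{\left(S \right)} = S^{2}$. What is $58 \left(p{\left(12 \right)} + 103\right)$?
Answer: $14326$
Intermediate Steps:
$58 \left(p{\left(12 \right)} + 103\right) = 58 \left(12^{2} + 103\right) = 58 \left(144 + 103\right) = 58 \cdot 247 = 14326$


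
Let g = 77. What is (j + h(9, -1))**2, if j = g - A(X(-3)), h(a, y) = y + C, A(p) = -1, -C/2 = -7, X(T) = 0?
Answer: 8281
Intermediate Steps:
C = 14 (C = -2*(-7) = 14)
h(a, y) = 14 + y (h(a, y) = y + 14 = 14 + y)
j = 78 (j = 77 - 1*(-1) = 77 + 1 = 78)
(j + h(9, -1))**2 = (78 + (14 - 1))**2 = (78 + 13)**2 = 91**2 = 8281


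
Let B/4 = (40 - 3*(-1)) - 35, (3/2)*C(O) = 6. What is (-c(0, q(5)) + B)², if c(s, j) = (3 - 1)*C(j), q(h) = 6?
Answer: 576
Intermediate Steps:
C(O) = 4 (C(O) = (⅔)*6 = 4)
c(s, j) = 8 (c(s, j) = (3 - 1)*4 = 2*4 = 8)
B = 32 (B = 4*((40 - 3*(-1)) - 35) = 4*((40 + 3) - 35) = 4*(43 - 35) = 4*8 = 32)
(-c(0, q(5)) + B)² = (-1*8 + 32)² = (-8 + 32)² = 24² = 576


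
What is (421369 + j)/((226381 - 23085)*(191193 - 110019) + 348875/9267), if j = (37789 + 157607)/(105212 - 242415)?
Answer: 535752102700437/20982080665194786929 ≈ 2.5534e-5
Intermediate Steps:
j = -195396/137203 (j = 195396/(-137203) = 195396*(-1/137203) = -195396/137203 ≈ -1.4241)
(421369 + j)/((226381 - 23085)*(191193 - 110019) + 348875/9267) = (421369 - 195396/137203)/((226381 - 23085)*(191193 - 110019) + 348875/9267) = 57812895511/(137203*(203296*81174 + 348875*(1/9267))) = 57812895511/(137203*(16502349504 + 348875/9267)) = 57812895511/(137203*(152927273202443/9267)) = (57812895511/137203)*(9267/152927273202443) = 535752102700437/20982080665194786929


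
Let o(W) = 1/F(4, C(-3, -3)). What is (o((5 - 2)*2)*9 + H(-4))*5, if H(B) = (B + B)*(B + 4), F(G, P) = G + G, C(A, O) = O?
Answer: 45/8 ≈ 5.6250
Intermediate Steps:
F(G, P) = 2*G
H(B) = 2*B*(4 + B) (H(B) = (2*B)*(4 + B) = 2*B*(4 + B))
o(W) = 1/8 (o(W) = 1/(2*4) = 1/8)
(o((5 - 2)*2)*9 + H(-4))*5 = ((1/8)*9 + 2*(-4)*(4 - 4))*5 = (9/8 + 2*(-4)*0)*5 = (9/8 + 0)*5 = (9/8)*5 = 45/8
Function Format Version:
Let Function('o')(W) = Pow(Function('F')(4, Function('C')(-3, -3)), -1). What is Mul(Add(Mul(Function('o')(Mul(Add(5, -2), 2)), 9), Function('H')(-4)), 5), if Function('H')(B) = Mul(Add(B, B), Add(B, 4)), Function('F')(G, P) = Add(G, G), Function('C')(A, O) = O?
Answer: Rational(45, 8) ≈ 5.6250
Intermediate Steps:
Function('F')(G, P) = Mul(2, G)
Function('H')(B) = Mul(2, B, Add(4, B)) (Function('H')(B) = Mul(Mul(2, B), Add(4, B)) = Mul(2, B, Add(4, B)))
Function('o')(W) = Rational(1, 8) (Function('o')(W) = Pow(Mul(2, 4), -1) = Pow(8, -1) = Rational(1, 8))
Mul(Add(Mul(Function('o')(Mul(Add(5, -2), 2)), 9), Function('H')(-4)), 5) = Mul(Add(Mul(Rational(1, 8), 9), Mul(2, -4, Add(4, -4))), 5) = Mul(Add(Rational(9, 8), Mul(2, -4, 0)), 5) = Mul(Add(Rational(9, 8), 0), 5) = Mul(Rational(9, 8), 5) = Rational(45, 8)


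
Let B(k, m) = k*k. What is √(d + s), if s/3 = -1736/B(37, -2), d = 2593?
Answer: √3544609/37 ≈ 50.884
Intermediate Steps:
B(k, m) = k²
s = -5208/1369 (s = 3*(-1736/(37²)) = 3*(-1736/1369) = -5208/1369 ≈ -3.8042)
√(d + s) = √(2593 - 5208/1369) = √(3544609/1369) = √3544609/37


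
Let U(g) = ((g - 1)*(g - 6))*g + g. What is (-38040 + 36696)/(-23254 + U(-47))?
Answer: 448/47623 ≈ 0.0094072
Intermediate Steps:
U(g) = g + g*(-1 + g)*(-6 + g) (U(g) = ((-1 + g)*(-6 + g))*g + g = g*(-1 + g)*(-6 + g) + g = g + g*(-1 + g)*(-6 + g))
(-38040 + 36696)/(-23254 + U(-47)) = (-38040 + 36696)/(-23254 - 47*(7 + (-47)² - 7*(-47))) = -1344/(-23254 - 47*(7 + 2209 + 329)) = -1344/(-23254 - 47*2545) = -1344/(-23254 - 119615) = -1344/(-142869) = -1344*(-1/142869) = 448/47623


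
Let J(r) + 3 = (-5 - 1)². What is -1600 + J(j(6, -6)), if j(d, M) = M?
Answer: -1567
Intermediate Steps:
J(r) = 33 (J(r) = -3 + (-5 - 1)² = -3 + (-6)² = -3 + 36 = 33)
-1600 + J(j(6, -6)) = -1600 + 33 = -1567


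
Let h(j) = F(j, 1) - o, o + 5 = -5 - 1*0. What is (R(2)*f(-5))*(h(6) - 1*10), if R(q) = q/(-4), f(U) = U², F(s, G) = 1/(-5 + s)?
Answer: -25/2 ≈ -12.500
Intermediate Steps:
o = -10 (o = -5 + (-5 - 1*0) = -5 + (-5 + 0) = -5 - 5 = -10)
R(q) = -q/4 (R(q) = q*(-¼) = -q/4)
h(j) = 10 + 1/(-5 + j) (h(j) = 1/(-5 + j) - 1*(-10) = 1/(-5 + j) + 10 = 10 + 1/(-5 + j))
(R(2)*f(-5))*(h(6) - 1*10) = (-¼*2*(-5)²)*((-49 + 10*6)/(-5 + 6) - 1*10) = (-½*25)*((-49 + 60)/1 - 10) = -25*(1*11 - 10)/2 = -25*(11 - 10)/2 = -25/2*1 = -25/2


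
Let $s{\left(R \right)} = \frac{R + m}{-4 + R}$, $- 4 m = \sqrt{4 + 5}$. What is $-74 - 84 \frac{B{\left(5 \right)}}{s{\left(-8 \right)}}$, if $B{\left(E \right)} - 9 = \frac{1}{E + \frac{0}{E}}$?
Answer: $- \frac{28346}{25} \approx -1133.8$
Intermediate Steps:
$m = - \frac{3}{4}$ ($m = - \frac{\sqrt{4 + 5}}{4} = - \frac{\sqrt{9}}{4} = \left(- \frac{1}{4}\right) 3 = - \frac{3}{4} \approx -0.75$)
$B{\left(E \right)} = 9 + \frac{1}{E}$ ($B{\left(E \right)} = 9 + \frac{1}{E + \frac{0}{E}} = 9 + \frac{1}{E + 0} = 9 + \frac{1}{E}$)
$s{\left(R \right)} = \frac{- \frac{3}{4} + R}{-4 + R}$ ($s{\left(R \right)} = \frac{R - \frac{3}{4}}{-4 + R} = \frac{- \frac{3}{4} + R}{-4 + R}$)
$-74 - 84 \frac{B{\left(5 \right)}}{s{\left(-8 \right)}} = -74 - 84 \frac{9 + \frac{1}{5}}{\frac{1}{-4 - 8} \left(- \frac{3}{4} - 8\right)} = -74 - 84 \frac{9 + \frac{1}{5}}{\frac{1}{-12} \left(- \frac{35}{4}\right)} = -74 - 84 \frac{46}{5 \left(\left(- \frac{1}{12}\right) \left(- \frac{35}{4}\right)\right)} = -74 - 84 \frac{46}{5 \cdot \frac{35}{48}} = -74 - 84 \cdot \frac{46}{5} \cdot \frac{48}{35} = -74 - \frac{26496}{25} = - \frac{28346}{25}$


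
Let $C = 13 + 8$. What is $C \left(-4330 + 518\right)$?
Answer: $-80052$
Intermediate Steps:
$C = 21$
$C \left(-4330 + 518\right) = 21 \left(-4330 + 518\right) = 21 \left(-3812\right) = -80052$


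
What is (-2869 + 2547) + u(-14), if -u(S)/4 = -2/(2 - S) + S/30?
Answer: -9589/30 ≈ -319.63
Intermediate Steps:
u(S) = 8/(2 - S) - 2*S/15 (u(S) = -4*(-2/(2 - S) + S/30) = 8/(2 - S) - 2*S/15)
(-2869 + 2547) + u(-14) = (-2869 + 2547) + 2*(-60 - 1*(-14)² + 2*(-14))/(15*(-2 - 14)) = -322 + (2/15)*(-60 - 1*196 - 28)/(-16) = -322 + (2/15)*(-1/16)*(-60 - 196 - 28) = -322 + (2/15)*(-1/16)*(-284) = -322 + 71/30 = -9589/30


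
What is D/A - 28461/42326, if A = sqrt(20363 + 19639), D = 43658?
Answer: -28461/42326 + 21829*sqrt(40002)/20001 ≈ 217.61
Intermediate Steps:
A = sqrt(40002) ≈ 200.00
D/A - 28461/42326 = 43658/(sqrt(40002)) - 28461/42326 = 43658*(sqrt(40002)/40002) - 28461*1/42326 = 21829*sqrt(40002)/20001 - 28461/42326 = -28461/42326 + 21829*sqrt(40002)/20001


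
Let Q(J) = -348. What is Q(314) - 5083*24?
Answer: -122340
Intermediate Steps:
Q(314) - 5083*24 = -348 - 5083*24 = -348 - 1*121992 = -348 - 121992 = -122340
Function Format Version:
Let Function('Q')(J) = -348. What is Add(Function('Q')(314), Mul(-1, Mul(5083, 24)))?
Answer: -122340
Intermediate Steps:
Add(Function('Q')(314), Mul(-1, Mul(5083, 24))) = Add(-348, Mul(-1, Mul(5083, 24))) = Add(-348, Mul(-1, 121992)) = Add(-348, -121992) = -122340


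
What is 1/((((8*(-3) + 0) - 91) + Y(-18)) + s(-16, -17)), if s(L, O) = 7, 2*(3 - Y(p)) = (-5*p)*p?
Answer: 1/705 ≈ 0.0014184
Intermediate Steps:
Y(p) = 3 + 5*p²/2 (Y(p) = 3 - (-5*p)*p/2 = 3 - (-5)*p²/2 = 3 + 5*p²/2)
1/((((8*(-3) + 0) - 91) + Y(-18)) + s(-16, -17)) = 1/((((8*(-3) + 0) - 91) + (3 + (5/2)*(-18)²)) + 7) = 1/((((-24 + 0) - 91) + (3 + (5/2)*324)) + 7) = 1/(((-24 - 91) + (3 + 810)) + 7) = 1/((-115 + 813) + 7) = 1/(698 + 7) = 1/705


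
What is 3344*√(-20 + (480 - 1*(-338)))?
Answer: 3344*√798 ≈ 94464.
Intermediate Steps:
3344*√(-20 + (480 - 1*(-338))) = 3344*√(-20 + (480 + 338)) = 3344*√(-20 + 818) = 3344*√798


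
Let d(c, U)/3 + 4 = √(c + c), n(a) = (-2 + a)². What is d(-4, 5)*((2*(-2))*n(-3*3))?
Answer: 5808 - 2904*I*√2 ≈ 5808.0 - 4106.9*I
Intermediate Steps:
d(c, U) = -12 + 3*√2*√c (d(c, U) = -12 + 3*√(c + c) = -12 + 3*√(2*c) = -12 + 3*(√2*√c) = -12 + 3*√2*√c)
d(-4, 5)*((2*(-2))*n(-3*3)) = (-12 + 3*√2*√(-4))*((2*(-2))*(-2 - 3*3)²) = (-12 + 3*√2*(2*I))*(-4*(-2 - 9)²) = (-12 + 6*I*√2)*(-4*(-11)²) = (-12 + 6*I*√2)*(-4*121) = (-12 + 6*I*√2)*(-484) = 5808 - 2904*I*√2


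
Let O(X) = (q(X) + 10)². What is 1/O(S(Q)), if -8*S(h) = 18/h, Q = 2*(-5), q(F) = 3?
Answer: 1/169 ≈ 0.0059172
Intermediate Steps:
Q = -10
S(h) = -9/(4*h)
O(X) = 169 (O(X) = (3 + 10)² = 13² = 169)
1/O(S(Q)) = 1/169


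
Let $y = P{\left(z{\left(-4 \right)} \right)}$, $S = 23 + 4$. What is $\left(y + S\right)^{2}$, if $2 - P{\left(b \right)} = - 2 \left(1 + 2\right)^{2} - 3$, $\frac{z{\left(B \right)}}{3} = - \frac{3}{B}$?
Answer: $2500$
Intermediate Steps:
$S = 27$
$z{\left(B \right)} = - \frac{9}{B}$ ($z{\left(B \right)} = 3 \left(- \frac{3}{B}\right) = - \frac{9}{B}$)
$P{\left(b \right)} = 23$ ($P{\left(b \right)} = 2 - \left(- 2 \left(1 + 2\right)^{2} - 3\right) = 2 - \left(- 2 \cdot 3^{2} - 3\right) = 2 - \left(\left(-2\right) 9 - 3\right) = 2 - \left(-18 - 3\right) = 2 - -21 = 2 + 21 = 23$)
$y = 23$
$\left(y + S\right)^{2} = \left(23 + 27\right)^{2} = 50^{2} = 2500$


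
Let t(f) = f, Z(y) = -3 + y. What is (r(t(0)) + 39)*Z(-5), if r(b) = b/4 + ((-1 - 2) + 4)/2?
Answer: -316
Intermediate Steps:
r(b) = ½ + b/4 (r(b) = b*(¼) + (-3 + 4)*(½) = b/4 + 1*(½) = b/4 + ½ = ½ + b/4)
(r(t(0)) + 39)*Z(-5) = ((½ + (¼)*0) + 39)*(-3 - 5) = ((½ + 0) + 39)*(-8) = (½ + 39)*(-8) = (79/2)*(-8) = -316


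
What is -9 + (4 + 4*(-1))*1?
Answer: -9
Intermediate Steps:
-9 + (4 + 4*(-1))*1 = -9 + (4 - 4)*1 = -9 + 0*1 = -9 + 0 = -9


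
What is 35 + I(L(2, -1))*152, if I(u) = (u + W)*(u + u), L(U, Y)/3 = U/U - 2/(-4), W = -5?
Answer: -649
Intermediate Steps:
L(U, Y) = 9/2 (L(U, Y) = 3*(U/U - 2/(-4)) = 3*(1 - 2*(-¼)) = 3*(1 + ½) = 3*(3/2) = 9/2)
I(u) = 2*u*(-5 + u) (I(u) = (u - 5)*(u + u) = (-5 + u)*(2*u) = 2*u*(-5 + u))
35 + I(L(2, -1))*152 = 35 + (2*(9/2)*(-5 + 9/2))*152 = 35 + (2*(9/2)*(-½))*152 = 35 - 9/2*152 = 35 - 684 = -649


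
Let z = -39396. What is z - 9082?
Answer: -48478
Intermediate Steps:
z - 9082 = -39396 - 9082 = -48478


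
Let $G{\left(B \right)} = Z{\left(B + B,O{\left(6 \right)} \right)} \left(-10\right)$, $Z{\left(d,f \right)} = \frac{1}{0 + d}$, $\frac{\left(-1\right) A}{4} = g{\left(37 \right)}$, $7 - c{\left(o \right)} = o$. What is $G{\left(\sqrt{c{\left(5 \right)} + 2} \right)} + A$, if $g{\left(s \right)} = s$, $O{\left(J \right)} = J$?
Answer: $- \frac{301}{2} \approx -150.5$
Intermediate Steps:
$c{\left(o \right)} = 7 - o$
$A = -148$ ($A = \left(-4\right) 37 = -148$)
$Z{\left(d,f \right)} = \frac{1}{d}$
$G{\left(B \right)} = - \frac{5}{B}$ ($G{\left(B \right)} = \frac{1}{B + B} \left(-10\right) = \frac{1}{2 B} \left(-10\right) = - \frac{5}{B}$)
$G{\left(\sqrt{c{\left(5 \right)} + 2} \right)} + A = - \frac{5}{\sqrt{\left(7 - 5\right) + 2}} - 148 = - \frac{5}{\sqrt{2 + 2}} - 148 = - \frac{5}{\sqrt{4}} - 148 = - \frac{5}{2} - 148 = - \frac{301}{2}$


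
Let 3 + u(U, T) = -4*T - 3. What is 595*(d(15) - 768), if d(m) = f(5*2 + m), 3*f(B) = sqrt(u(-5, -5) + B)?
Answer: -456960 + 595*sqrt(39)/3 ≈ -4.5572e+5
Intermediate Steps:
u(U, T) = -6 - 4*T (u(U, T) = -3 + (-4*T - 3) = -3 + (-3 - 4*T) = -6 - 4*T)
f(B) = sqrt(14 + B)/3 (f(B) = sqrt((-6 - 4*(-5)) + B)/3 = sqrt((-6 + 20) + B)/3 = sqrt(14 + B)/3)
d(m) = sqrt(24 + m)/3 (d(m) = sqrt(14 + (5*2 + m))/3 = sqrt(14 + (10 + m))/3 = sqrt(24 + m)/3)
595*(d(15) - 768) = 595*(sqrt(24 + 15)/3 - 768) = 595*(sqrt(39)/3 - 768) = 595*(-768 + sqrt(39)/3) = -456960 + 595*sqrt(39)/3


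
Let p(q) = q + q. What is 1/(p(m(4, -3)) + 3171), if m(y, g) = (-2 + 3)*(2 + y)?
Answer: 1/3183 ≈ 0.00031417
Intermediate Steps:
m(y, g) = 2 + y (m(y, g) = 1*(2 + y) = 2 + y)
p(q) = 2*q
1/(p(m(4, -3)) + 3171) = 1/(2*(2 + 4) + 3171) = 1/(2*6 + 3171) = 1/(12 + 3171) = 1/3183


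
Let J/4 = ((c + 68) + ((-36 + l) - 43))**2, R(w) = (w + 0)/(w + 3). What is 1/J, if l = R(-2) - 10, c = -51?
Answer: 1/21904 ≈ 4.5654e-5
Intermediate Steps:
R(w) = w/(3 + w)
l = -12 (l = -2/(3 - 2) - 10 = -2/1 - 10 = -2*1 - 10 = -2 - 10 = -12)
J = 21904 (J = 4*((-51 + 68) + ((-36 - 12) - 43))**2 = 4*(17 + (-48 - 43))**2 = 4*(17 - 91)**2 = 4*(-74)**2 = 4*5476 = 21904)
1/J = 1/21904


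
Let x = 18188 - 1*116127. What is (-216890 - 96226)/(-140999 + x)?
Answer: 52186/39823 ≈ 1.3104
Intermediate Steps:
x = -97939 (x = 18188 - 116127 = -97939)
(-216890 - 96226)/(-140999 + x) = (-216890 - 96226)/(-140999 - 97939) = -313116/(-238938) = -313116*(-1/238938) = 52186/39823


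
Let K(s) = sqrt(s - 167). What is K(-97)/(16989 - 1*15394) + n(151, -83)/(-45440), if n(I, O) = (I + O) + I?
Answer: -219/45440 + 2*I*sqrt(66)/1595 ≈ -0.0048195 + 0.010187*I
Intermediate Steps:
K(s) = sqrt(-167 + s)
n(I, O) = O + 2*I
K(-97)/(16989 - 1*15394) + n(151, -83)/(-45440) = sqrt(-167 - 97)/(16989 - 1*15394) + (-83 + 2*151)/(-45440) = sqrt(-264)/(16989 - 15394) + (-83 + 302)*(-1/45440) = (2*I*sqrt(66))/1595 + 219*(-1/45440) = (2*I*sqrt(66))*(1/1595) - 219/45440 = 2*I*sqrt(66)/1595 - 219/45440 = -219/45440 + 2*I*sqrt(66)/1595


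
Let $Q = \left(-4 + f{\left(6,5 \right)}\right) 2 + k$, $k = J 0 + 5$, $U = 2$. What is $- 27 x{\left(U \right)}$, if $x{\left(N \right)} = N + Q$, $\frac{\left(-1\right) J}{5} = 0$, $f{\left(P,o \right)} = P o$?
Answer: $-1593$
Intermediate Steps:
$J = 0$ ($J = \left(-5\right) 0 = 0$)
$k = 5$ ($k = 0 \cdot 0 + 5 = 0 + 5 = 5$)
$Q = 57$ ($Q = \left(-4 + 6 \cdot 5\right) 2 + 5 = \left(-4 + 30\right) 2 + 5 = 26 \cdot 2 + 5 = 52 + 5 = 57$)
$x{\left(N \right)} = 57 + N$ ($x{\left(N \right)} = N + 57 = 57 + N$)
$- 27 x{\left(U \right)} = - 27 \left(57 + 2\right) = \left(-27\right) 59 = -1593$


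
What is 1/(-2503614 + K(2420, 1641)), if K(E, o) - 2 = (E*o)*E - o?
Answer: 1/9607847147 ≈ 1.0408e-10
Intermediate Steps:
K(E, o) = 2 - o + o*E² (K(E, o) = 2 + ((E*o)*E - o) = 2 + (o*E² - o) = 2 + (-o + o*E²) = 2 - o + o*E²)
1/(-2503614 + K(2420, 1641)) = 1/(-2503614 + (2 - 1*1641 + 1641*2420²)) = 1/(-2503614 + (2 - 1641 + 1641*5856400)) = 1/(-2503614 + (2 - 1641 + 9610352400)) = 1/(-2503614 + 9610350761) = 1/9607847147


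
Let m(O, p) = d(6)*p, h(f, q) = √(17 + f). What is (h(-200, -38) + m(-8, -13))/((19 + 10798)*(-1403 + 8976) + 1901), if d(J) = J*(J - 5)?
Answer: -39/40959521 + I*√183/81919042 ≈ -9.5216e-7 + 1.6514e-7*I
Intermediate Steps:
d(J) = J*(-5 + J)
m(O, p) = 6*p (m(O, p) = (6*(-5 + 6))*p = (6*1)*p = 6*p)
(h(-200, -38) + m(-8, -13))/((19 + 10798)*(-1403 + 8976) + 1901) = (√(17 - 200) + 6*(-13))/((19 + 10798)*(-1403 + 8976) + 1901) = (√(-183) - 78)/(10817*7573 + 1901) = (I*√183 - 78)/(81917141 + 1901) = (-78 + I*√183)/81919042 = (-78 + I*√183)*(1/81919042) = -39/40959521 + I*√183/81919042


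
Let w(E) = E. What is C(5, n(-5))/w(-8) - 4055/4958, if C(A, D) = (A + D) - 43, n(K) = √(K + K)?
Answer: 38991/9916 - I*√10/8 ≈ 3.9321 - 0.39528*I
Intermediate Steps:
n(K) = √2*√K (n(K) = √(2*K) = √2*√K)
C(A, D) = -43 + A + D
C(5, n(-5))/w(-8) - 4055/4958 = (-43 + 5 + √2*√(-5))/(-8) - 4055/4958 = (-43 + 5 + √2*(I*√5))*(-⅛) - 4055*1/4958 = (-43 + 5 + I*√10)*(-⅛) - 4055/4958 = (-38 + I*√10)*(-⅛) - 4055/4958 = (19/4 - I*√10/8) - 4055/4958 = 38991/9916 - I*√10/8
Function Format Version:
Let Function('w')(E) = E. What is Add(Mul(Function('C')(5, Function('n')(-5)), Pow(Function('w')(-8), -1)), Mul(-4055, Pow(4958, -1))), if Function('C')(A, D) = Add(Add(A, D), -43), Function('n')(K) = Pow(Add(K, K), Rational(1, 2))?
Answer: Add(Rational(38991, 9916), Mul(Rational(-1, 8), I, Pow(10, Rational(1, 2)))) ≈ Add(3.9321, Mul(-0.39528, I))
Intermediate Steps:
Function('n')(K) = Mul(Pow(2, Rational(1, 2)), Pow(K, Rational(1, 2))) (Function('n')(K) = Pow(Mul(2, K), Rational(1, 2)) = Mul(Pow(2, Rational(1, 2)), Pow(K, Rational(1, 2))))
Function('C')(A, D) = Add(-43, A, D)
Add(Mul(Function('C')(5, Function('n')(-5)), Pow(Function('w')(-8), -1)), Mul(-4055, Pow(4958, -1))) = Add(Mul(Add(-43, 5, Mul(Pow(2, Rational(1, 2)), Pow(-5, Rational(1, 2)))), Pow(-8, -1)), Mul(-4055, Pow(4958, -1))) = Add(Mul(Add(-43, 5, Mul(Pow(2, Rational(1, 2)), Mul(I, Pow(5, Rational(1, 2))))), Rational(-1, 8)), Mul(-4055, Rational(1, 4958))) = Add(Mul(Add(-43, 5, Mul(I, Pow(10, Rational(1, 2)))), Rational(-1, 8)), Rational(-4055, 4958)) = Add(Mul(Add(-38, Mul(I, Pow(10, Rational(1, 2)))), Rational(-1, 8)), Rational(-4055, 4958)) = Add(Add(Rational(19, 4), Mul(Rational(-1, 8), I, Pow(10, Rational(1, 2)))), Rational(-4055, 4958)) = Add(Rational(38991, 9916), Mul(Rational(-1, 8), I, Pow(10, Rational(1, 2))))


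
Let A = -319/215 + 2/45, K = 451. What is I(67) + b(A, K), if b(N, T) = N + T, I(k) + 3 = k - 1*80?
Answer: 167788/387 ≈ 433.56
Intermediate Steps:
I(k) = -83 + k (I(k) = -3 + (k - 1*80) = -3 + (k - 80) = -3 + (-80 + k) = -83 + k)
A = -557/387 (A = -319*1/215 + 2*(1/45) = -319/215 + 2/45 = -557/387 ≈ -1.4393)
I(67) + b(A, K) = (-83 + 67) + (-557/387 + 451) = -16 + 173980/387 = 167788/387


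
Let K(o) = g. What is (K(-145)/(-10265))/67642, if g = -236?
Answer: 118/347172565 ≈ 3.3989e-7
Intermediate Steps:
K(o) = -236
(K(-145)/(-10265))/67642 = -236/(-10265)/67642 = -236*(-1/10265)*(1/67642) = (236/10265)*(1/67642) = 118/347172565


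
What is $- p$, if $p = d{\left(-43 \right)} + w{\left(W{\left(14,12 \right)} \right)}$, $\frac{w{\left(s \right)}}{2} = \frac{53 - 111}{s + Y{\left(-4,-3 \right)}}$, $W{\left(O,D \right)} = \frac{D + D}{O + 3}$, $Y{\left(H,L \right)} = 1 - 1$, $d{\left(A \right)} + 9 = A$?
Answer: $\frac{805}{6} \approx 134.17$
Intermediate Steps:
$d{\left(A \right)} = -9 + A$
$Y{\left(H,L \right)} = 0$ ($Y{\left(H,L \right)} = 1 - 1 = 0$)
$W{\left(O,D \right)} = \frac{2 D}{3 + O}$
$w{\left(s \right)} = - \frac{116}{s}$ ($w{\left(s \right)} = 2 \frac{53 - 111}{s + 0} = 2 \left(- \frac{58}{s}\right) = - \frac{116}{s}$)
$p = - \frac{805}{6}$ ($p = \left(-9 - 43\right) - \frac{116}{2 \cdot 12 \frac{1}{3 + 14}} = -52 - \frac{116}{2 \cdot 12 \cdot \frac{1}{17}} = -52 - \frac{116}{\frac{24}{17}} = -52 - \frac{493}{6} = - \frac{805}{6} \approx -134.17$)
$- p = \left(-1\right) \left(- \frac{805}{6}\right) = \frac{805}{6}$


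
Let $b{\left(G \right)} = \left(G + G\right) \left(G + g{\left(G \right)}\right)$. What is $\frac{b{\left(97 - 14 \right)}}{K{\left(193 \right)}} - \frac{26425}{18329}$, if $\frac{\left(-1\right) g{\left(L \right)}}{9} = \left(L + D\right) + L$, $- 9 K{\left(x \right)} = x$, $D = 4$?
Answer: $\frac{39618862097}{3537497} \approx 11200.0$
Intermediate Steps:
$K{\left(x \right)} = - \frac{x}{9}$
$g{\left(L \right)} = -36 - 18 L$ ($g{\left(L \right)} = - 9 \left(\left(L + 4\right) + L\right) = - 9 \left(\left(4 + L\right) + L\right) = - 9 \left(4 + 2 L\right) = -36 - 18 L$)
$b{\left(G \right)} = 2 G \left(-36 - 17 G\right)$ ($b{\left(G \right)} = \left(G + G\right) \left(G - \left(36 + 18 G\right)\right) = 2 G \left(-36 - 17 G\right)$)
$\frac{b{\left(97 - 14 \right)}}{K{\left(193 \right)}} - \frac{26425}{18329} = \frac{\left(-2\right) \left(97 - 14\right) \left(36 + 17 \left(97 - 14\right)\right)}{\left(- \frac{1}{9}\right) 193} - \frac{26425}{18329} = \frac{\left(-2\right) 83 \left(36 + 17 \cdot 83\right)}{- \frac{193}{9}} - \frac{26425}{18329} = \left(-2\right) 83 \left(36 + 1411\right) \left(- \frac{9}{193}\right) - \frac{26425}{18329} = \left(-2\right) 83 \cdot 1447 \left(- \frac{9}{193}\right) - \frac{26425}{18329} = \left(-240202\right) \left(- \frac{9}{193}\right) - \frac{26425}{18329} = \frac{2161818}{193} - \frac{26425}{18329} = \frac{39618862097}{3537497}$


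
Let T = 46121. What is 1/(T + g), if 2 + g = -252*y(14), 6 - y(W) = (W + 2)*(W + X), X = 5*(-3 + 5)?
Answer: 1/141375 ≈ 7.0734e-6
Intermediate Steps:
X = 10 (X = 5*2 = 10)
y(W) = 6 - (2 + W)*(10 + W) (y(W) = 6 - (W + 2)*(W + 10) = 6 - (2 + W)*(10 + W))
g = 95254 (g = -2 - 252*(-14 - 1*14² - 12*14) = -2 - 252*(-14 - 1*196 - 168) = -2 - 252*(-14 - 196 - 168) = -2 - 252*(-378) = -2 + 95256 = 95254)
1/(T + g) = 1/(46121 + 95254) = 1/141375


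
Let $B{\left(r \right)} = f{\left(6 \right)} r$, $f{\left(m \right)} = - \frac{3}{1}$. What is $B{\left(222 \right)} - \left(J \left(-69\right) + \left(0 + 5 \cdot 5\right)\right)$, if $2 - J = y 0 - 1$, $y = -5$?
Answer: $-484$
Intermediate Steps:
$f{\left(m \right)} = -3$ ($f{\left(m \right)} = \left(-3\right) 1 = -3$)
$J = 3$ ($J = 2 - \left(\left(-5\right) 0 - 1\right) = 2 - \left(0 - 1\right) = 2 - -1 = 2 + 1 = 3$)
$B{\left(r \right)} = - 3 r$
$B{\left(222 \right)} - \left(J \left(-69\right) + \left(0 + 5 \cdot 5\right)\right) = \left(-3\right) 222 - \left(3 \left(-69\right) + \left(0 + 5 \cdot 5\right)\right) = -666 - \left(-207 + \left(0 + 25\right)\right) = -666 - \left(-207 + 25\right) = -666 - -182 = -666 + 182 = -484$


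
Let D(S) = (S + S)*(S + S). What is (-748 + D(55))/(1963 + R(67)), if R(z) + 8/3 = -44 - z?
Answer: 8514/1387 ≈ 6.1384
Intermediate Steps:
R(z) = -140/3 - z (R(z) = -8/3 + (-44 - z) = -140/3 - z)
D(S) = 4*S² (D(S) = (2*S)*(2*S) = 4*S²)
(-748 + D(55))/(1963 + R(67)) = (-748 + 4*55²)/(1963 + (-140/3 - 1*67)) = (-748 + 4*3025)/(1963 + (-140/3 - 67)) = (-748 + 12100)/(1963 - 341/3) = 11352/(5548/3) = 11352*(3/5548) = 8514/1387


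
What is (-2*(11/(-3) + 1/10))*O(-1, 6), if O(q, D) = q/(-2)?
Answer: 107/30 ≈ 3.5667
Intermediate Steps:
O(q, D) = -q/2 (O(q, D) = q*(-½) = -q/2)
(-2*(11/(-3) + 1/10))*O(-1, 6) = (-2*(11/(-3) + 1/10))*(-½*(-1)) = -2*(11*(-⅓) + 1*(⅒))*(½) = -2*(-11/3 + ⅒)*(½) = -2*(-107/30)*(½) = (107/15)*(½) = 107/30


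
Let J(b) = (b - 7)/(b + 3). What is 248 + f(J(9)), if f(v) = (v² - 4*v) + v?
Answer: 8911/36 ≈ 247.53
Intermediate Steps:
J(b) = (-7 + b)/(3 + b)
f(v) = v² - 3*v
248 + f(J(9)) = 248 + ((-7 + 9)/(3 + 9))*(-3 + (-7 + 9)/(3 + 9)) = 248 + (2/12)*(-3 + 2/12) = 248 + ((1/12)*2)*(-3 + (1/12)*2) = 248 + (-3 + ⅙)/6 = 248 + (⅙)*(-17/6) = 248 - 17/36 = 8911/36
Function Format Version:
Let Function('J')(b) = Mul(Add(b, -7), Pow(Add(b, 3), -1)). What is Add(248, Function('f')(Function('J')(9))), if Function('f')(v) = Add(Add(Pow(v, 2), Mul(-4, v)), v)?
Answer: Rational(8911, 36) ≈ 247.53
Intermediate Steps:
Function('J')(b) = Mul(Pow(Add(3, b), -1), Add(-7, b)) (Function('J')(b) = Mul(Add(-7, b), Pow(Add(3, b), -1)) = Mul(Pow(Add(3, b), -1), Add(-7, b)))
Function('f')(v) = Add(Pow(v, 2), Mul(-3, v))
Add(248, Function('f')(Function('J')(9))) = Add(248, Mul(Mul(Pow(Add(3, 9), -1), Add(-7, 9)), Add(-3, Mul(Pow(Add(3, 9), -1), Add(-7, 9))))) = Add(248, Mul(Mul(Pow(12, -1), 2), Add(-3, Mul(Pow(12, -1), 2)))) = Add(248, Mul(Mul(Rational(1, 12), 2), Add(-3, Mul(Rational(1, 12), 2)))) = Add(248, Mul(Rational(1, 6), Add(-3, Rational(1, 6)))) = Add(248, Mul(Rational(1, 6), Rational(-17, 6))) = Add(248, Rational(-17, 36)) = Rational(8911, 36)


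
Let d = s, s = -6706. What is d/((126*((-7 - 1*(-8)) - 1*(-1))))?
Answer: -479/18 ≈ -26.611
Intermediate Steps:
d = -6706
d/((126*((-7 - 1*(-8)) - 1*(-1)))) = -6706*1/(126*((-7 - 1*(-8)) - 1*(-1))) = -6706*1/(126*((-7 + 8) + 1)) = -6706*1/(126*(1 + 1)) = -6706/(126*2) = -6706/252 = -6706*1/252 = -479/18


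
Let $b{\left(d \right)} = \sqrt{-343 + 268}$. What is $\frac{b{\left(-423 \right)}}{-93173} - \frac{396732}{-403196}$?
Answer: $\frac{99183}{100799} - \frac{5 i \sqrt{3}}{93173} \approx 0.98397 - 9.2948 \cdot 10^{-5} i$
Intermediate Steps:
$b{\left(d \right)} = 5 i \sqrt{3}$ ($b{\left(d \right)} = \sqrt{-75} = 5 i \sqrt{3}$)
$\frac{b{\left(-423 \right)}}{-93173} - \frac{396732}{-403196} = \frac{5 i \sqrt{3}}{-93173} - \frac{396732}{-403196} = 5 i \sqrt{3} \left(- \frac{1}{93173}\right) - - \frac{99183}{100799} = - \frac{5 i \sqrt{3}}{93173} + \frac{99183}{100799} = \frac{99183}{100799} - \frac{5 i \sqrt{3}}{93173}$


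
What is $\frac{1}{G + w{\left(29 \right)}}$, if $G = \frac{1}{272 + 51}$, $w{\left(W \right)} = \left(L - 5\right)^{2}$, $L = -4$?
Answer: $\frac{323}{26164} \approx 0.012345$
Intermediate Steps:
$w{\left(W \right)} = 81$ ($w{\left(W \right)} = \left(-4 - 5\right)^{2} = \left(-9\right)^{2} = 81$)
$G = \frac{1}{323} \approx 0.003096$
$\frac{1}{G + w{\left(29 \right)}} = \frac{1}{\frac{1}{323} + 81} = \frac{1}{\frac{26164}{323}} = \frac{323}{26164}$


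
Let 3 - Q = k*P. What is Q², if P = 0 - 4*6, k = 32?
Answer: 594441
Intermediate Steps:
P = -24 (P = 0 - 24 = -24)
Q = 771 (Q = 3 - 32*(-24) = 3 - 1*(-768) = 3 + 768 = 771)
Q² = 771² = 594441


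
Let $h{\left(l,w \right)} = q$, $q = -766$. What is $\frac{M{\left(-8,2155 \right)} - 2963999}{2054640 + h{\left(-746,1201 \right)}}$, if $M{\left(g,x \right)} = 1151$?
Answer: $- \frac{1481424}{1026937} \approx -1.4426$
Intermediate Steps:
$h{\left(l,w \right)} = -766$
$\frac{M{\left(-8,2155 \right)} - 2963999}{2054640 + h{\left(-746,1201 \right)}} = \frac{1151 - 2963999}{2054640 - 766} = - \frac{2962848}{2053874} = \left(-2962848\right) \frac{1}{2053874} = - \frac{1481424}{1026937}$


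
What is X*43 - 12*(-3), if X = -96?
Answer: -4092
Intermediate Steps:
X*43 - 12*(-3) = -96*43 - 12*(-3) = -4128 + 36 = -4092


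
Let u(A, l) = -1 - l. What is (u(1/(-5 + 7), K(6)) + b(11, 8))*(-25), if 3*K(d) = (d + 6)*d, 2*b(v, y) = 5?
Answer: 1125/2 ≈ 562.50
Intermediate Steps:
b(v, y) = 5/2 (b(v, y) = (1/2)*5 = 5/2)
K(d) = d*(6 + d)/3 (K(d) = ((d + 6)*d)/3 = ((6 + d)*d)/3 = (d*(6 + d))/3 = d*(6 + d)/3)
(u(1/(-5 + 7), K(6)) + b(11, 8))*(-25) = ((-1 - 6*(6 + 6)/3) + 5/2)*(-25) = ((-1 - 6*12/3) + 5/2)*(-25) = ((-1 - 1*24) + 5/2)*(-25) = ((-1 - 24) + 5/2)*(-25) = (-25 + 5/2)*(-25) = -45/2*(-25) = 1125/2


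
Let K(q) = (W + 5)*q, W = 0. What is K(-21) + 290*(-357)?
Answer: -103635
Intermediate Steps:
K(q) = 5*q (K(q) = (0 + 5)*q = 5*q)
K(-21) + 290*(-357) = 5*(-21) + 290*(-357) = -105 - 103530 = -103635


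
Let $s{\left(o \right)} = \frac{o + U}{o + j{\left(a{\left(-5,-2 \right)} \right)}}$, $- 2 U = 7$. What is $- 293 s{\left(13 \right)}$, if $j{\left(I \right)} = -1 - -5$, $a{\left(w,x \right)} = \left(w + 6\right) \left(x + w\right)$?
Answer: $- \frac{5567}{34} \approx -163.74$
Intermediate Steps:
$a{\left(w,x \right)} = \left(6 + w\right) \left(w + x\right)$
$j{\left(I \right)} = 4$ ($j{\left(I \right)} = -1 + 5 = 4$)
$U = - \frac{7}{2}$ ($U = \left(- \frac{1}{2}\right) 7 = - \frac{7}{2} \approx -3.5$)
$s{\left(o \right)} = \frac{- \frac{7}{2} + o}{4 + o}$ ($s{\left(o \right)} = \frac{o - \frac{7}{2}}{o + 4} = \frac{- \frac{7}{2} + o}{4 + o}$)
$- 293 s{\left(13 \right)} = - 293 \frac{- \frac{7}{2} + 13}{4 + 13} = - 293 \cdot \frac{1}{17} \cdot \frac{19}{2} = \left(-293\right) \frac{19}{34} = - \frac{5567}{34}$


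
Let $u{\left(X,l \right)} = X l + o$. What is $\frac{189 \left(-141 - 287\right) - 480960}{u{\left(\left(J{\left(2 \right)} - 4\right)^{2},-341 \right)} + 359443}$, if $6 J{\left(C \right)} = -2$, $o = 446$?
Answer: $- \frac{1264167}{795343} \approx -1.5895$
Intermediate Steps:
$J{\left(C \right)} = - \frac{1}{3}$ ($J{\left(C \right)} = \frac{1}{6} \left(-2\right) = - \frac{1}{3}$)
$u{\left(X,l \right)} = 446 + X l$ ($u{\left(X,l \right)} = X l + 446 = 446 + X l$)
$\frac{189 \left(-141 - 287\right) - 480960}{u{\left(\left(J{\left(2 \right)} - 4\right)^{2},-341 \right)} + 359443} = \frac{189 \left(-141 - 287\right) - 480960}{\left(446 + \left(- \frac{1}{3} - 4\right)^{2} \left(-341\right)\right) + 359443} = \frac{189 \left(-428\right) - 480960}{\left(446 + \left(- \frac{13}{3}\right)^{2} \left(-341\right)\right) + 359443} = \frac{-80892 - 480960}{\left(446 + \frac{169}{9} \left(-341\right)\right) + 359443} = - \frac{561852}{\left(446 - \frac{57629}{9}\right) + 359443} = - \frac{561852}{- \frac{53615}{9} + 359443} = - \frac{561852}{\frac{3181372}{9}} = \left(-561852\right) \frac{9}{3181372} = - \frac{1264167}{795343}$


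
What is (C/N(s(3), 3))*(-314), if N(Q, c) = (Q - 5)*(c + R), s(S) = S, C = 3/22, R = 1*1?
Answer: 471/88 ≈ 5.3523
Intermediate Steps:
R = 1
C = 3/22 (C = 3*(1/22) = 3/22 ≈ 0.13636)
N(Q, c) = (1 + c)*(-5 + Q) (N(Q, c) = (Q - 5)*(c + 1) = (-5 + Q)*(1 + c) = (1 + c)*(-5 + Q))
(C/N(s(3), 3))*(-314) = (3/(22*(-5 + 3 - 5*3 + 3*3)))*(-314) = (3/(22*(-5 + 3 - 15 + 9)))*(-314) = ((3/22)/(-8))*(-314) = ((3/22)*(-⅛))*(-314) = -3/176*(-314) = 471/88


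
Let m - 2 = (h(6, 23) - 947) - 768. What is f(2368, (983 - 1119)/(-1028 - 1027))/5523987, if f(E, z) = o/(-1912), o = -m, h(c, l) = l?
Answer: -845/5280931572 ≈ -1.6001e-7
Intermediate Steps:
m = -1690 (m = 2 + ((23 - 947) - 768) = 2 + (-924 - 768) = 2 - 1692 = -1690)
o = 1690 (o = -1*(-1690) = 1690)
f(E, z) = -845/956 (f(E, z) = 1690/(-1912) = 1690*(-1/1912) = -845/956)
f(2368, (983 - 1119)/(-1028 - 1027))/5523987 = -845/956/5523987 = -845/956*1/5523987 = -845/5280931572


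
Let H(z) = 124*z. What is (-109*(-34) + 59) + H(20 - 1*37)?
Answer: 1657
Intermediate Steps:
(-109*(-34) + 59) + H(20 - 1*37) = (-109*(-34) + 59) + 124*(20 - 1*37) = (3706 + 59) + 124*(20 - 37) = 3765 + 124*(-17) = 3765 - 2108 = 1657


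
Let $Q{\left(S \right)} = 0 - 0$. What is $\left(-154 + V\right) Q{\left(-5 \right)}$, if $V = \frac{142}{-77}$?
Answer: $0$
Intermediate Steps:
$Q{\left(S \right)} = 0$ ($Q{\left(S \right)} = 0 + 0 = 0$)
$V = - \frac{142}{77}$ ($V = 142 \left(- \frac{1}{77}\right) = - \frac{142}{77} \approx -1.8442$)
$\left(-154 + V\right) Q{\left(-5 \right)} = \left(-154 - \frac{142}{77}\right) 0 = \left(- \frac{12000}{77}\right) 0 = 0$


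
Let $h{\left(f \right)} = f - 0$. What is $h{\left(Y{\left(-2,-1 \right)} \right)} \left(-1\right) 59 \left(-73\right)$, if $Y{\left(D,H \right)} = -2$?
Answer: $-8614$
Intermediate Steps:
$h{\left(f \right)} = f$ ($h{\left(f \right)} = f + 0 = f$)
$h{\left(Y{\left(-2,-1 \right)} \right)} \left(-1\right) 59 \left(-73\right) = \left(-2\right) \left(-1\right) 59 \left(-73\right) = 2 \cdot 59 \left(-73\right) = 118 \left(-73\right) = -8614$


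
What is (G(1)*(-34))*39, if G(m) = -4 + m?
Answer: 3978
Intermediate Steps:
(G(1)*(-34))*39 = ((-4 + 1)*(-34))*39 = -3*(-34)*39 = 102*39 = 3978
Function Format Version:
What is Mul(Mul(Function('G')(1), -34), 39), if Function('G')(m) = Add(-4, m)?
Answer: 3978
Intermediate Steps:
Mul(Mul(Function('G')(1), -34), 39) = Mul(Mul(Add(-4, 1), -34), 39) = Mul(Mul(-3, -34), 39) = Mul(102, 39) = 3978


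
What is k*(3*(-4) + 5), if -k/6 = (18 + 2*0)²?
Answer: 13608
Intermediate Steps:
k = -1944 (k = -6*(18 + 2*0)² = -6*(18 + 0)² = -6*18² = -6*324 = -1944)
k*(3*(-4) + 5) = -1944*(3*(-4) + 5) = -1944*(-12 + 5) = -1944*(-7) = 13608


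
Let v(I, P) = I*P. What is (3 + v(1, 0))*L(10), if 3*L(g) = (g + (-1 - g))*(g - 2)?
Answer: -8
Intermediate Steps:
L(g) = ⅔ - g/3 (L(g) = ((g + (-1 - g))*(g - 2))/3 = (-(-2 + g))/3 = (2 - g)/3 = ⅔ - g/3)
(3 + v(1, 0))*L(10) = (3 + 1*0)*(⅔ - ⅓*10) = (3 + 0)*(⅔ - 10/3) = 3*(-8/3) = -8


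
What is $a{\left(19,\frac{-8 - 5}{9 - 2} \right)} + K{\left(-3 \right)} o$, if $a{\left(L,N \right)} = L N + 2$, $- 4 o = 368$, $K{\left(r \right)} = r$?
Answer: $\frac{1699}{7} \approx 242.71$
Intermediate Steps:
$o = -92$ ($o = \left(- \frac{1}{4}\right) 368 = -92$)
$a{\left(L,N \right)} = 2 + L N$
$a{\left(19,\frac{-8 - 5}{9 - 2} \right)} + K{\left(-3 \right)} o = \left(2 + 19 \frac{-8 - 5}{9 - 2}\right) - -276 = \left(2 + 19 \left(- \frac{13}{7}\right)\right) + 276 = \left(2 - \frac{247}{7}\right) + 276 = - \frac{233}{7} + 276 = \frac{1699}{7}$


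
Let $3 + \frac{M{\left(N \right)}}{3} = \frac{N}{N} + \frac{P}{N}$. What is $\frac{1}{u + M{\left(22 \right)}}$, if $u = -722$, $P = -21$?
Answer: $- \frac{22}{16079} \approx -0.0013682$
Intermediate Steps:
$M{\left(N \right)} = -6 - \frac{63}{N}$ ($M{\left(N \right)} = -9 + 3 \left(\frac{N}{N} - \frac{21}{N}\right) = -9 + 3 \left(1 - \frac{21}{N}\right) = -9 + \left(3 - \frac{63}{N}\right) = -6 - \frac{63}{N}$)
$\frac{1}{u + M{\left(22 \right)}} = \frac{1}{-722 - \left(6 + \frac{63}{22}\right)} = \frac{1}{-722 - \frac{195}{22}} = \frac{1}{- \frac{16079}{22}} = - \frac{22}{16079}$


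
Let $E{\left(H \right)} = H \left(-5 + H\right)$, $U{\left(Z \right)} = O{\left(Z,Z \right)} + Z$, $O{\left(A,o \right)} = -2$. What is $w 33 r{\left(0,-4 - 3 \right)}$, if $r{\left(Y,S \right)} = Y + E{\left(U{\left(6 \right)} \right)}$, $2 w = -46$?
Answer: $3036$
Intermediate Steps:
$w = -23$ ($w = \frac{1}{2} \left(-46\right) = -23$)
$U{\left(Z \right)} = -2 + Z$
$r{\left(Y,S \right)} = -4 + Y$ ($r{\left(Y,S \right)} = Y + \left(-2 + 6\right) \left(-5 + \left(-2 + 6\right)\right) = Y + 4 \left(-5 + 4\right) = Y + 4 \left(-1\right) = Y - 4 = -4 + Y$)
$w 33 r{\left(0,-4 - 3 \right)} = \left(-23\right) 33 \left(-4 + 0\right) = \left(-759\right) \left(-4\right) = 3036$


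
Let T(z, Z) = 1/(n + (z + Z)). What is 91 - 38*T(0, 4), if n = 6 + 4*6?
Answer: 1528/17 ≈ 89.882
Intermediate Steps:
n = 30 (n = 6 + 24 = 30)
T(z, Z) = 1/(30 + Z + z) (T(z, Z) = 1/(30 + (z + Z)) = 1/(30 + (Z + z)) = 1/(30 + Z + z))
91 - 38*T(0, 4) = 91 - 38/(30 + 4 + 0) = 91 - 38/34 = 91 - 38*1/34 = 91 - 19/17 = 1528/17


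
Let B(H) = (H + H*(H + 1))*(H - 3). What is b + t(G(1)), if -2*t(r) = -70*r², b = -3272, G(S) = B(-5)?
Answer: 500728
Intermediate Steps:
B(H) = (-3 + H)*(H + H*(1 + H)) (B(H) = (H + H*(1 + H))*(-3 + H) = (-3 + H)*(H + H*(1 + H)))
G(S) = -120 (G(S) = -5*(-6 + (-5)² - 1*(-5)) = -5*(-6 + 25 + 5) = -5*24 = -120)
t(r) = 35*r² (t(r) = -(-35)*r² = 35*r²)
b + t(G(1)) = -3272 + 35*(-120)² = -3272 + 35*14400 = -3272 + 504000 = 500728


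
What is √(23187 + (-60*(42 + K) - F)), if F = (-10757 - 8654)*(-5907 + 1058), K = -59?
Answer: 2*I*√23524933 ≈ 9700.5*I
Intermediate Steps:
F = 94123939 (F = -19411*(-4849) = 94123939)
√(23187 + (-60*(42 + K) - F)) = √(23187 + (-60*(42 - 59) - 1*94123939)) = √(23187 + (-60*(-17) - 94123939)) = √(23187 + (1020 - 94123939)) = √(23187 - 94122919) = √(-94099732) = 2*I*√23524933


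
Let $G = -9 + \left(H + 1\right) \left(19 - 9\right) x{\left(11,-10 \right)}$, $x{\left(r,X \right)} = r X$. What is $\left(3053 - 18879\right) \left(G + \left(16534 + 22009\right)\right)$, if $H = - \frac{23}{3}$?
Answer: $- \frac{2177689252}{3} \approx -7.259 \cdot 10^{8}$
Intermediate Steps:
$x{\left(r,X \right)} = X r$
$H = - \frac{23}{3}$ ($H = \left(-23\right) \frac{1}{3} = - \frac{23}{3} \approx -7.6667$)
$G = \frac{21973}{3}$ ($G = -9 + \left(- \frac{23}{3} + 1\right) \left(19 - 9\right) \left(\left(-10\right) 11\right) = -9 + \left(- \frac{20}{3}\right) 10 \left(-110\right) = -9 - - \frac{22000}{3} = -9 + \frac{22000}{3} = \frac{21973}{3} \approx 7324.3$)
$\left(3053 - 18879\right) \left(G + \left(16534 + 22009\right)\right) = \left(3053 - 18879\right) \left(\frac{21973}{3} + \left(16534 + 22009\right)\right) = - 15826 \left(\frac{21973}{3} + 38543\right) = \left(-15826\right) \frac{137602}{3} = - \frac{2177689252}{3}$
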